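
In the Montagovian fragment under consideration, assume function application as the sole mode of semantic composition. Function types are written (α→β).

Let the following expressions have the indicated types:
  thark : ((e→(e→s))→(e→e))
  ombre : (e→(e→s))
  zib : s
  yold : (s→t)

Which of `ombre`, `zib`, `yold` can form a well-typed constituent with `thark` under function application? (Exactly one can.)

ombre

ombre — combines: thark : ((e→(e→s))→(e→e)) takes ombre : (e→(e→s)) as argument, giving (e→e).
zib : s — does not combine with thark.
yold : (s→t) — does not combine with thark.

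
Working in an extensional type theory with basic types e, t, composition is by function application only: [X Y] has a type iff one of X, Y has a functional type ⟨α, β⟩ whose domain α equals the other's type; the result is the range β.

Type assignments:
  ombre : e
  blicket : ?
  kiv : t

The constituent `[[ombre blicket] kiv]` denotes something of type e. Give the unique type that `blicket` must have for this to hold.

⟨e, ⟨t, e⟩⟩

[[ombre blicket] kiv] is required to be e. kiv : t cannot yield e as functor, so [ombre blicket] : ⟨t, e⟩.
[ombre blicket] is required to be ⟨t, e⟩. ombre : e cannot yield ⟨t, e⟩ as functor, so blicket : ⟨e, ⟨t, e⟩⟩.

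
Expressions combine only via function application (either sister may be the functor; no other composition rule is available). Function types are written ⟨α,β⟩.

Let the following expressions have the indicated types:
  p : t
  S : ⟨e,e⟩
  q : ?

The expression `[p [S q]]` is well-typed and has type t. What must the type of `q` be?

[p [S q]] must have type t. The sister p has type t; that is not a function onto t, so [S q] must be the functor, of type ⟨t,t⟩.
[S q] must have type ⟨t,t⟩. The sister S has type ⟨e,e⟩; that is not a function onto ⟨t,t⟩, so q must be the functor, of type ⟨⟨e,e⟩,⟨t,t⟩⟩.

⟨⟨e,e⟩,⟨t,t⟩⟩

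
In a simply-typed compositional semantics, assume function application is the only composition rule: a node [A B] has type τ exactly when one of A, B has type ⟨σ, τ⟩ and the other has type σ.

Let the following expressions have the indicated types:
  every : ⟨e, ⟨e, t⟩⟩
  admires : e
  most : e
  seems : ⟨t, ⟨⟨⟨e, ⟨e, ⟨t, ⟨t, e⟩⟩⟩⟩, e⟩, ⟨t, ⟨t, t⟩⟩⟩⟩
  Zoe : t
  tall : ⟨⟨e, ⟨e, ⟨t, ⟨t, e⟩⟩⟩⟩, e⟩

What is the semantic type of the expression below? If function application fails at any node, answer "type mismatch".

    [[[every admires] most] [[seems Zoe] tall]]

⟨t, t⟩

[every admires]: ⟨e, ⟨e, t⟩⟩ applied to e yields ⟨e, t⟩.
[[every admires] most]: ⟨e, t⟩ applied to e yields t.
[seems Zoe]: ⟨t, ⟨⟨⟨e, ⟨e, ⟨t, ⟨t, e⟩⟩⟩⟩, e⟩, ⟨t, ⟨t, t⟩⟩⟩⟩ applied to t yields ⟨⟨⟨e, ⟨e, ⟨t, ⟨t, e⟩⟩⟩⟩, e⟩, ⟨t, ⟨t, t⟩⟩⟩.
[[seems Zoe] tall]: ⟨⟨⟨e, ⟨e, ⟨t, ⟨t, e⟩⟩⟩⟩, e⟩, ⟨t, ⟨t, t⟩⟩⟩ applied to ⟨⟨e, ⟨e, ⟨t, ⟨t, e⟩⟩⟩⟩, e⟩ yields ⟨t, ⟨t, t⟩⟩.
[[[every admires] most] [[seems Zoe] tall]]: ⟨t, ⟨t, t⟩⟩ applied to t yields ⟨t, t⟩.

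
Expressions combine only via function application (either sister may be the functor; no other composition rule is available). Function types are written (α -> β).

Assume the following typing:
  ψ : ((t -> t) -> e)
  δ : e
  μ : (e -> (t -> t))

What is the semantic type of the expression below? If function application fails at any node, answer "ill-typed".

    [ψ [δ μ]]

[δ μ]: (e -> (t -> t)) applied to e yields (t -> t).
[ψ [δ μ]]: ((t -> t) -> e) applied to (t -> t) yields e.

e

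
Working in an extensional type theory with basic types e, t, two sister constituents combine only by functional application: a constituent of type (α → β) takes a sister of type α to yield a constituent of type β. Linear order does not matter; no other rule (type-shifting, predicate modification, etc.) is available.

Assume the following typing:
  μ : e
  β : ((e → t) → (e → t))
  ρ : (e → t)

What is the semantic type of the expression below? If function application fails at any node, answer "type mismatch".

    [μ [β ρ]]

t

[β ρ]: ((e → t) → (e → t)) applied to (e → t) yields (e → t).
[μ [β ρ]]: (e → t) applied to e yields t.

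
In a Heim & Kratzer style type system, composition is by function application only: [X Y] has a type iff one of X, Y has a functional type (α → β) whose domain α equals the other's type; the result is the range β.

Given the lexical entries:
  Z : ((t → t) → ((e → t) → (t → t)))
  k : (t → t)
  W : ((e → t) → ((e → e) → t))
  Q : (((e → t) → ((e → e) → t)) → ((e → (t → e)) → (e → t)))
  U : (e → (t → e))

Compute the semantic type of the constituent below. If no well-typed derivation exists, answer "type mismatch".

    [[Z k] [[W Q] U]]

(t → t)

At [Z k], Z : ((t → t) → ((e → t) → (t → t))) takes k : (t → t), giving ((e → t) → (t → t)).
At [W Q], Q : (((e → t) → ((e → e) → t)) → ((e → (t → e)) → (e → t))) takes W : ((e → t) → ((e → e) → t)), giving ((e → (t → e)) → (e → t)).
At [[W Q] U], [W Q] : ((e → (t → e)) → (e → t)) takes U : (e → (t → e)), giving (e → t).
At [[Z k] [[W Q] U]], [Z k] : ((e → t) → (t → t)) takes [[W Q] U] : (e → t), giving (t → t).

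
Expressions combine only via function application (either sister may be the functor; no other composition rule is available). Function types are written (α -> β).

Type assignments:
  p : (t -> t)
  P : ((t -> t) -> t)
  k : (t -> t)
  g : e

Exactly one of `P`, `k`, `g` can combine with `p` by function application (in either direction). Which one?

P

P — combines: P : ((t -> t) -> t) takes p : (t -> t) as argument, giving t.
k : (t -> t) — no; p wants t, and k wants t.
g : e — no; p wants t, and g wants nothing (atomic).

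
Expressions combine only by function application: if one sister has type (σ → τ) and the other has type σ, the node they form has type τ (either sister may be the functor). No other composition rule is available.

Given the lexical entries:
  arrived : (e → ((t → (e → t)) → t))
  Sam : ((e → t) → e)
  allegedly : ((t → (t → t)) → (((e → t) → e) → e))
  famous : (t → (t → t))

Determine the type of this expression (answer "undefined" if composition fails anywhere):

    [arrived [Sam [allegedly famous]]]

((t → (e → t)) → t)

[allegedly famous]: functor allegedly : ((t → (t → t)) → (((e → t) → e) → e)), argument famous : (t → (t → t)); result (((e → t) → e) → e).
[Sam [allegedly famous]]: functor [allegedly famous] : (((e → t) → e) → e), argument Sam : ((e → t) → e); result e.
[arrived [Sam [allegedly famous]]]: functor arrived : (e → ((t → (e → t)) → t)), argument [Sam [allegedly famous]] : e; result ((t → (e → t)) → t).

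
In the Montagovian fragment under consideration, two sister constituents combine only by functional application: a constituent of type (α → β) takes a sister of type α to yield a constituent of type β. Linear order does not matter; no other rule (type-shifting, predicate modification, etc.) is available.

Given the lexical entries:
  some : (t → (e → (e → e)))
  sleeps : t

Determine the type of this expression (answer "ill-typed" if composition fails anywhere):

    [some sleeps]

At [some sleeps], some : (t → (e → (e → e))) takes sleeps : t, giving (e → (e → e)).

(e → (e → e))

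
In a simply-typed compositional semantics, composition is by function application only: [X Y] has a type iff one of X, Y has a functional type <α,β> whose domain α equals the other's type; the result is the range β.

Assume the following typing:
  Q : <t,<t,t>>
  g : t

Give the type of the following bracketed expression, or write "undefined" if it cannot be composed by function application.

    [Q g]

<t,t>

[Q g]: <t,<t,t>> applied to t yields <t,t>.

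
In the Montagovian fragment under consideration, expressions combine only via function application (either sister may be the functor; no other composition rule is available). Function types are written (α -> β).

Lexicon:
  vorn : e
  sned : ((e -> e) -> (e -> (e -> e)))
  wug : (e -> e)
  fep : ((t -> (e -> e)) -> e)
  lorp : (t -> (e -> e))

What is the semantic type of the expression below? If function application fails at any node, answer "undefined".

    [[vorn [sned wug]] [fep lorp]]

e

[sned wug] — sned of type ((e -> e) -> (e -> (e -> e))) combines with wug of type (e -> e): type (e -> (e -> e)).
[vorn [sned wug]] — [sned wug] of type (e -> (e -> e)) combines with vorn of type e: type (e -> e).
[fep lorp] — fep of type ((t -> (e -> e)) -> e) combines with lorp of type (t -> (e -> e)): type e.
[[vorn [sned wug]] [fep lorp]] — [vorn [sned wug]] of type (e -> e) combines with [fep lorp] of type e: type e.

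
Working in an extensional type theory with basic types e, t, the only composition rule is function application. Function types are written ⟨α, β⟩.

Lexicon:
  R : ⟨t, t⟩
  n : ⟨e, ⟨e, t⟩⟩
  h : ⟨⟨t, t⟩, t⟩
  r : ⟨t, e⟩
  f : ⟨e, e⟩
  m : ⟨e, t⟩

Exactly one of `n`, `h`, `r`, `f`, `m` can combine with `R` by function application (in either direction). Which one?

h

n : ⟨e, ⟨e, t⟩⟩ — neither side's domain matches the other.
h — combines: h : ⟨⟨t, t⟩, t⟩ takes R : ⟨t, t⟩ as argument, giving t.
r : ⟨t, e⟩ — neither side's domain matches the other.
f : ⟨e, e⟩ — neither side's domain matches the other.
m : ⟨e, t⟩ — neither side's domain matches the other.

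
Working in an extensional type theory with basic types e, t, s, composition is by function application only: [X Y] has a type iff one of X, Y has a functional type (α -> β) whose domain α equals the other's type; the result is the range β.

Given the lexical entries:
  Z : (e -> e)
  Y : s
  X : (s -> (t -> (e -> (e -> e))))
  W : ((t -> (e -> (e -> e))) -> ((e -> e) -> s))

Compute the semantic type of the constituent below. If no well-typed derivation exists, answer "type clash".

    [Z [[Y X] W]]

[Y X]: (s -> (t -> (e -> (e -> e)))) applied to s yields (t -> (e -> (e -> e))).
[[Y X] W]: ((t -> (e -> (e -> e))) -> ((e -> e) -> s)) applied to (t -> (e -> (e -> e))) yields ((e -> e) -> s).
[Z [[Y X] W]]: ((e -> e) -> s) applied to (e -> e) yields s.

s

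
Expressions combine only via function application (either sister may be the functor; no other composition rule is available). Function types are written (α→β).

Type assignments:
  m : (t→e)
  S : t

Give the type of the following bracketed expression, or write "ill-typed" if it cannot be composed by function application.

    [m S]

[m S] — m of type (t→e) combines with S of type t: type e.

e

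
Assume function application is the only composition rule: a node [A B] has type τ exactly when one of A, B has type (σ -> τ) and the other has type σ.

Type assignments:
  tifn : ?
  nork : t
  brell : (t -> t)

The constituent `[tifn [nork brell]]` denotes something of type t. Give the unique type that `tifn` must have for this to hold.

For [tifn [nork brell]] to have type t with [nork brell] of type t, tifn must be the function: tifn : (t -> t).

(t -> t)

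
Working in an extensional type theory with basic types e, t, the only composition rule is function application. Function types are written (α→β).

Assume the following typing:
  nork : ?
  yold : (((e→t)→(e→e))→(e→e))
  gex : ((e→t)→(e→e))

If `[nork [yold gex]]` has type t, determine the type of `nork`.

((e→e)→t)

[nork [yold gex]] must have type t. The sister [yold gex] has type (e→e); that is not a function onto t, so nork must be the functor, of type ((e→e)→t).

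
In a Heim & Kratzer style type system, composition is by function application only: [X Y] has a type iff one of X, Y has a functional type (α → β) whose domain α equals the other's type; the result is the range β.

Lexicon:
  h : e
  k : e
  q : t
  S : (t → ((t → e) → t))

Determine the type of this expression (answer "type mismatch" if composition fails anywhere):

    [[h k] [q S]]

type mismatch

[h k]: e with e — neither is a function whose domain matches the other; composition fails here.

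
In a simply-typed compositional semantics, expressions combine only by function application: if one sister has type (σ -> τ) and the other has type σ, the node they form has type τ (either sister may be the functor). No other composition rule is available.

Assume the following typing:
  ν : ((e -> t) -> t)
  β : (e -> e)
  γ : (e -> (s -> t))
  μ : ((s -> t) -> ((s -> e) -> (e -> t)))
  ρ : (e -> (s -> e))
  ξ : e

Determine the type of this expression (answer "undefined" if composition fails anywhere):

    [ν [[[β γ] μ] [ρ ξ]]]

undefined

[β γ]: (e -> e) and (e -> (s -> t)) cannot combine by function application — type clash.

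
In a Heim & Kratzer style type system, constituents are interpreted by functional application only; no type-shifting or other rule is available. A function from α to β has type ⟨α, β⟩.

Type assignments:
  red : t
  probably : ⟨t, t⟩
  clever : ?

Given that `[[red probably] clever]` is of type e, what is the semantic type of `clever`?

⟨t, e⟩

At [[red probably] clever] (required: e): [red probably] is t, which is not a function with range e; hence clever is the functor — type ⟨t, e⟩.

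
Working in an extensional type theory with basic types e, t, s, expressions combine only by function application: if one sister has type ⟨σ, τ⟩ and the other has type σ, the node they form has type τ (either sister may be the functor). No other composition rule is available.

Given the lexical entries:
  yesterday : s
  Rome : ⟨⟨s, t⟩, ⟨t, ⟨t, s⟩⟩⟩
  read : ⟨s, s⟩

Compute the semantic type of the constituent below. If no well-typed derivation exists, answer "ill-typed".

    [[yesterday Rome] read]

ill-typed

[yesterday Rome]: s and ⟨⟨s, t⟩, ⟨t, ⟨t, s⟩⟩⟩ cannot combine by function application — type clash.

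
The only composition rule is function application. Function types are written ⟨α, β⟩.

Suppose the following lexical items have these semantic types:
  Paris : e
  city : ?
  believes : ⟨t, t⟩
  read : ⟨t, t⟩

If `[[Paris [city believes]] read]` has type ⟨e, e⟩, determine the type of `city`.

[[Paris [city believes]] read] is required to be ⟨e, e⟩. read : ⟨t, t⟩ cannot yield ⟨e, e⟩ as functor, so [Paris [city believes]] : ⟨⟨t, t⟩, ⟨e, e⟩⟩.
[Paris [city believes]] is required to be ⟨⟨t, t⟩, ⟨e, e⟩⟩. Paris : e cannot yield ⟨⟨t, t⟩, ⟨e, e⟩⟩ as functor, so [city believes] : ⟨e, ⟨⟨t, t⟩, ⟨e, e⟩⟩⟩.
[city believes] is required to be ⟨e, ⟨⟨t, t⟩, ⟨e, e⟩⟩⟩. believes : ⟨t, t⟩ cannot yield ⟨e, ⟨⟨t, t⟩, ⟨e, e⟩⟩⟩ as functor, so city : ⟨⟨t, t⟩, ⟨e, ⟨⟨t, t⟩, ⟨e, e⟩⟩⟩⟩.

⟨⟨t, t⟩, ⟨e, ⟨⟨t, t⟩, ⟨e, e⟩⟩⟩⟩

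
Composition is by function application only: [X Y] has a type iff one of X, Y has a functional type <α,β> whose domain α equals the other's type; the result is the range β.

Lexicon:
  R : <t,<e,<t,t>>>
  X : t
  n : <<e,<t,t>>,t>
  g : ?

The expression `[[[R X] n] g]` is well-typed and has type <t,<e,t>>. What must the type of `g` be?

<t,<t,<e,t>>>

[[[R X] n] g] is required to be <t,<e,t>>. [[R X] n] : t cannot yield <t,<e,t>> as functor, so g : <t,<t,<e,t>>>.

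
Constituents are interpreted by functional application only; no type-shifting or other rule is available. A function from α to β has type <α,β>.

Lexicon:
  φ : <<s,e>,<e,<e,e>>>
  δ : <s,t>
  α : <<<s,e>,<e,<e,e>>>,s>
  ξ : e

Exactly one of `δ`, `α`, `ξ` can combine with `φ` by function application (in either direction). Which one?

δ : <s,t> — φ needs <s,e>; δ needs s; neither fits.
α — combines: α : <<<s,e>,<e,<e,e>>>,s> takes φ : <<s,e>,<e,<e,e>>> as argument, giving s.
ξ : e — φ needs <s,e>; ξ needs nothing (atomic); neither fits.

α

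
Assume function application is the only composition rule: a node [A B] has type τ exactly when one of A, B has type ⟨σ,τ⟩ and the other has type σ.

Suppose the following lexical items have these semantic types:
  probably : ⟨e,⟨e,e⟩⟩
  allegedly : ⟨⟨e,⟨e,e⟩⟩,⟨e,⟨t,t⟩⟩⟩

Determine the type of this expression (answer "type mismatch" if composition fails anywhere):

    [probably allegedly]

⟨e,⟨t,t⟩⟩

[probably allegedly]: allegedly is ⟨⟨e,⟨e,e⟩⟩,⟨e,⟨t,t⟩⟩⟩, probably is ⟨e,⟨e,e⟩⟩; result ⟨e,⟨t,t⟩⟩.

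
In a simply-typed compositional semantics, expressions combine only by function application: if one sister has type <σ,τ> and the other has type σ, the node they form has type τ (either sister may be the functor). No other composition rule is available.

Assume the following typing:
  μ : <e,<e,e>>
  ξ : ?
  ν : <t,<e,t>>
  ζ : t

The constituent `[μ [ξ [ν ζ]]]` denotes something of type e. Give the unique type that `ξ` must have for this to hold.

<<e,t>,<<e,<e,e>>,e>>

For [μ [ξ [ν ζ]]] to have type e with μ of type <e,<e,e>>, [ξ [ν ζ]] must be the function: [ξ [ν ζ]] : <<e,<e,e>>,e>.
For [ξ [ν ζ]] to have type <<e,<e,e>>,e> with [ν ζ] of type <e,t>, ξ must be the function: ξ : <<e,t>,<<e,<e,e>>,e>>.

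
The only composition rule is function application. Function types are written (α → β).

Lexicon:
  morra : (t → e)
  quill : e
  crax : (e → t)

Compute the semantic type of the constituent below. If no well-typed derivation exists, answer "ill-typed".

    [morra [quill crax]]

At [quill crax], crax : (e → t) takes quill : e, giving t.
At [morra [quill crax]], morra : (t → e) takes [quill crax] : t, giving e.

e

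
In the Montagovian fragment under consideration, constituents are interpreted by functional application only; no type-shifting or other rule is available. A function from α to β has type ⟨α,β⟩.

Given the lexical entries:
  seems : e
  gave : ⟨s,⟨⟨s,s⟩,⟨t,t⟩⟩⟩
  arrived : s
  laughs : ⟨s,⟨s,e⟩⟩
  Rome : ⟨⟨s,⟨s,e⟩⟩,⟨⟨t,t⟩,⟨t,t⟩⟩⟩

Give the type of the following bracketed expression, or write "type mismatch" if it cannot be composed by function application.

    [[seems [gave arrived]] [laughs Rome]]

[gave arrived] — gave of type ⟨s,⟨⟨s,s⟩,⟨t,t⟩⟩⟩ combines with arrived of type s: type ⟨⟨s,s⟩,⟨t,t⟩⟩.
[seems [gave arrived]]: e and ⟨⟨s,s⟩,⟨t,t⟩⟩ cannot combine by function application — type clash.

type mismatch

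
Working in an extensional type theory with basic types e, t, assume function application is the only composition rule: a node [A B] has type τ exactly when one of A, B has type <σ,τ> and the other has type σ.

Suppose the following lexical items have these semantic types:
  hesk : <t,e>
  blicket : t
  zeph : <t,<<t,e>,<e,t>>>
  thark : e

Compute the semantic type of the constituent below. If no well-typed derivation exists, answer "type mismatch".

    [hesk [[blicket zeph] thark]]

[blicket zeph] — zeph of type <t,<<t,e>,<e,t>>> combines with blicket of type t: type <<t,e>,<e,t>>.
[[blicket zeph] thark]: <<t,e>,<e,t>> with e — neither is a function whose domain matches the other; composition fails here.

type mismatch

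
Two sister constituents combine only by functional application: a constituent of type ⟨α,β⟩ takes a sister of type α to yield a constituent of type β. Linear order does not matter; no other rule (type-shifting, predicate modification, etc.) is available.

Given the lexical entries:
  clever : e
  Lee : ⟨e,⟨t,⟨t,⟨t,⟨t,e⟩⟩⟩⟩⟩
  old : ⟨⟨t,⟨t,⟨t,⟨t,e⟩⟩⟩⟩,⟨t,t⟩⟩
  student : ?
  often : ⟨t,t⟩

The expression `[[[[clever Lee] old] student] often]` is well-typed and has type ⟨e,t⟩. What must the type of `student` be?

For [[[[clever Lee] old] student] often] to have type ⟨e,t⟩ with often of type ⟨t,t⟩, [[[clever Lee] old] student] must be the function: [[[clever Lee] old] student] : ⟨⟨t,t⟩,⟨e,t⟩⟩.
For [[[clever Lee] old] student] to have type ⟨⟨t,t⟩,⟨e,t⟩⟩ with [[clever Lee] old] of type ⟨t,t⟩, student must be the function: student : ⟨⟨t,t⟩,⟨⟨t,t⟩,⟨e,t⟩⟩⟩.

⟨⟨t,t⟩,⟨⟨t,t⟩,⟨e,t⟩⟩⟩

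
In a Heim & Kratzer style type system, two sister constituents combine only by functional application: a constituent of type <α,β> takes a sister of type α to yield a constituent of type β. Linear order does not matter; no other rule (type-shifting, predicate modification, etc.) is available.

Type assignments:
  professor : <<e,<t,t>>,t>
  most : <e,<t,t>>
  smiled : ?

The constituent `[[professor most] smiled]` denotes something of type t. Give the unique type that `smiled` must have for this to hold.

<t,t>

At [[professor most] smiled] (required: t): [professor most] is t, which is not a function with range t; hence smiled is the functor — type <t,t>.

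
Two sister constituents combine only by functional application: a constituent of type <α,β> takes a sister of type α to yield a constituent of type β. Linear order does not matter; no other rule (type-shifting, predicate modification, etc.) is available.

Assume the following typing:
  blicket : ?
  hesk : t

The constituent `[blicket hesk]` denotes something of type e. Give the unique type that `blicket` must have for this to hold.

<t,e>

[blicket hesk] is required to be e. hesk : t cannot yield e as functor, so blicket : <t,e>.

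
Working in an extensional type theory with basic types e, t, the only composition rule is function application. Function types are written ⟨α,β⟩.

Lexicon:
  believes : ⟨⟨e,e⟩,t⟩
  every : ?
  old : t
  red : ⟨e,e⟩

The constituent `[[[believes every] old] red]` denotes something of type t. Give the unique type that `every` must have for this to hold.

[[[believes every] old] red] is required to be t. red : ⟨e,e⟩ cannot yield t as functor, so [[believes every] old] : ⟨⟨e,e⟩,t⟩.
[[believes every] old] is required to be ⟨⟨e,e⟩,t⟩. old : t cannot yield ⟨⟨e,e⟩,t⟩ as functor, so [believes every] : ⟨t,⟨⟨e,e⟩,t⟩⟩.
[believes every] is required to be ⟨t,⟨⟨e,e⟩,t⟩⟩. believes : ⟨⟨e,e⟩,t⟩ cannot yield ⟨t,⟨⟨e,e⟩,t⟩⟩ as functor, so every : ⟨⟨⟨e,e⟩,t⟩,⟨t,⟨⟨e,e⟩,t⟩⟩⟩.

⟨⟨⟨e,e⟩,t⟩,⟨t,⟨⟨e,e⟩,t⟩⟩⟩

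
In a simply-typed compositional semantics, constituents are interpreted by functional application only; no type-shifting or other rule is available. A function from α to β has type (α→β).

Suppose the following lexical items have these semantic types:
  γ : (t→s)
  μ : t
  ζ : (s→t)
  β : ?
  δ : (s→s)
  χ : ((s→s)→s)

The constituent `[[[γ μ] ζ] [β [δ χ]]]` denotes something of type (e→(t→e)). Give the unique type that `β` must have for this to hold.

At [[[γ μ] ζ] [β [δ χ]]] (required: (e→(t→e))): [[γ μ] ζ] is t, which is not a function with range (e→(t→e)); hence [β [δ χ]] is the functor — type (t→(e→(t→e))).
At [β [δ χ]] (required: (t→(e→(t→e)))): [δ χ] is s, which is not a function with range (t→(e→(t→e))); hence β is the functor — type (s→(t→(e→(t→e)))).

(s→(t→(e→(t→e))))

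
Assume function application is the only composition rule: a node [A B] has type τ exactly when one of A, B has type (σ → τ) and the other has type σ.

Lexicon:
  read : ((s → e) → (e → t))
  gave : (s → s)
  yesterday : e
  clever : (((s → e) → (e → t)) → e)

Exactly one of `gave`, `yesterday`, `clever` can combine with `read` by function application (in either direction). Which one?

gave : (s → s) — no; read wants (s → e), and gave wants s.
yesterday : e — no; read wants (s → e), and yesterday wants nothing (atomic).
clever — combines: clever : (((s → e) → (e → t)) → e) takes read : ((s → e) → (e → t)) as argument, giving e.

clever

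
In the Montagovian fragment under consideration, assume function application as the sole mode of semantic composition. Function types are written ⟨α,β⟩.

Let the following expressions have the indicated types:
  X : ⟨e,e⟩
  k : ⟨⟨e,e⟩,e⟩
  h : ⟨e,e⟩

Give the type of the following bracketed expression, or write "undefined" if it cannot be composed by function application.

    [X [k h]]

[k h] — k of type ⟨⟨e,e⟩,e⟩ combines with h of type ⟨e,e⟩: type e.
[X [k h]] — X of type ⟨e,e⟩ combines with [k h] of type e: type e.

e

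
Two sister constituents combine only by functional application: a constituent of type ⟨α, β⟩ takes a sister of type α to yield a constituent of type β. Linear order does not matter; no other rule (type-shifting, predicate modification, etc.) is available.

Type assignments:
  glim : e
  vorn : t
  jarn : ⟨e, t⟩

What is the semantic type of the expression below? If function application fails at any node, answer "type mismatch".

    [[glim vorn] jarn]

[glim vorn]: e and t cannot combine by function application — type clash.

type mismatch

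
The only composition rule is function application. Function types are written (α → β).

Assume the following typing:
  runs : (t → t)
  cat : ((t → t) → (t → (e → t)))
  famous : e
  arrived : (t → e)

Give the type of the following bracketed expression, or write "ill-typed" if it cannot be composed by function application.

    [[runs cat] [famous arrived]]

[runs cat]: cat is ((t → t) → (t → (e → t))), runs is (t → t); result (t → (e → t)).
At [famous arrived]: neither e nor (t → e) can take the other as argument; the node is ill-typed.

ill-typed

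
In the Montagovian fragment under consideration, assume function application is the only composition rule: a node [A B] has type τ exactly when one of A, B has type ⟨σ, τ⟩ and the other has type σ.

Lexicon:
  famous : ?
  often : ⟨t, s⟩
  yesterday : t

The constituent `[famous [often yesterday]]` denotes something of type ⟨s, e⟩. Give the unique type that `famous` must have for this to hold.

⟨s, ⟨s, e⟩⟩

[famous [often yesterday]] must have type ⟨s, e⟩. The sister [often yesterday] has type s; that is not a function onto ⟨s, e⟩, so famous must be the functor, of type ⟨s, ⟨s, e⟩⟩.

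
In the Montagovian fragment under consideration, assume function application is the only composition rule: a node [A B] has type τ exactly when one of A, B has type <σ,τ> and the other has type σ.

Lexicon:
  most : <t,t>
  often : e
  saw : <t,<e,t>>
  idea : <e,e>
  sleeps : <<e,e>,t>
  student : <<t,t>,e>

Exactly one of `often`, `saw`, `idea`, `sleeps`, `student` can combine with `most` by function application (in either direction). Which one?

often : e — does not combine with most.
saw : <t,<e,t>> — does not combine with most.
idea : <e,e> — does not combine with most.
sleeps : <<e,e>,t> — does not combine with most.
student — combines: student : <<t,t>,e> takes most : <t,t> as argument, giving e.

student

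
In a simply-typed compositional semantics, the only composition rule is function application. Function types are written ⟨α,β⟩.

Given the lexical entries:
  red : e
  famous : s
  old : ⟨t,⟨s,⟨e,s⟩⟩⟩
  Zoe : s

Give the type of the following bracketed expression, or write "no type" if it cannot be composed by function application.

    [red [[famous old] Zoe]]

[famous old]: s with ⟨t,⟨s,⟨e,s⟩⟩⟩ — neither is a function whose domain matches the other; composition fails here.

no type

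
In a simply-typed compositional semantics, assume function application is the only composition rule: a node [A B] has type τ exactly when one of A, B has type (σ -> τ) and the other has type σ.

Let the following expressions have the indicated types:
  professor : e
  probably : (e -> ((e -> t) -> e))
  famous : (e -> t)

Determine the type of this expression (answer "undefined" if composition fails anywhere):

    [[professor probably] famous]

e

[professor probably]: functor probably : (e -> ((e -> t) -> e)), argument professor : e; result ((e -> t) -> e).
[[professor probably] famous]: functor [professor probably] : ((e -> t) -> e), argument famous : (e -> t); result e.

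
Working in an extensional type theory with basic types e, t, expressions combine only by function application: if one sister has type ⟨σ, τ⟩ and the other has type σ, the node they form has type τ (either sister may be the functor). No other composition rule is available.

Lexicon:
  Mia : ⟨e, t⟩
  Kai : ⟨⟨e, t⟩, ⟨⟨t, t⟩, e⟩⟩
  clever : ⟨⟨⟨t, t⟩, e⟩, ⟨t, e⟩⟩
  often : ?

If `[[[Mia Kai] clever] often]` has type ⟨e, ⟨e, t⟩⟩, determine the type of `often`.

For [[[Mia Kai] clever] often] to have type ⟨e, ⟨e, t⟩⟩ with [[Mia Kai] clever] of type ⟨t, e⟩, often must be the function: often : ⟨⟨t, e⟩, ⟨e, ⟨e, t⟩⟩⟩.

⟨⟨t, e⟩, ⟨e, ⟨e, t⟩⟩⟩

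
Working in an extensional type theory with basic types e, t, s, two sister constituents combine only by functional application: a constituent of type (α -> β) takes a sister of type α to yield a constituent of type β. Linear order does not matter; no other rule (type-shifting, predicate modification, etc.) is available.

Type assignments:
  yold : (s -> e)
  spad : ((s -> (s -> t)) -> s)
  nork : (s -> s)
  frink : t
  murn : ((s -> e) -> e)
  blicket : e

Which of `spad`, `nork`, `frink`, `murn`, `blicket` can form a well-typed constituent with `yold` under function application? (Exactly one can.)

spad : ((s -> (s -> t)) -> s) — does not combine with yold.
nork : (s -> s) — does not combine with yold.
frink : t — does not combine with yold.
murn — combines: murn : ((s -> e) -> e) takes yold : (s -> e) as argument, giving e.
blicket : e — does not combine with yold.

murn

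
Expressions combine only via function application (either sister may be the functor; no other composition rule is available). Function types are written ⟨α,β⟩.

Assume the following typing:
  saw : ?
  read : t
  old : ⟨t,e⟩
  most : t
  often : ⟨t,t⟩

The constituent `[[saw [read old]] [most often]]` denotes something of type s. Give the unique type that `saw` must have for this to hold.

⟨e,⟨t,s⟩⟩

At [[saw [read old]] [most often]] (required: s): [most often] is t, which is not a function with range s; hence [saw [read old]] is the functor — type ⟨t,s⟩.
At [saw [read old]] (required: ⟨t,s⟩): [read old] is e, which is not a function with range ⟨t,s⟩; hence saw is the functor — type ⟨e,⟨t,s⟩⟩.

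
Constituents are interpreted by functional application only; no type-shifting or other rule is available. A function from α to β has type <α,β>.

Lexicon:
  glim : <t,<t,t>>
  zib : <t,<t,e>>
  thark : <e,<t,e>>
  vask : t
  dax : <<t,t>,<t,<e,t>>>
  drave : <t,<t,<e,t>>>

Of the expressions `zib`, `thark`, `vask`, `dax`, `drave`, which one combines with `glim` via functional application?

vask

zib : <t,<t,e>> — glim needs t; zib needs t; neither fits.
thark : <e,<t,e>> — glim needs t; thark needs e; neither fits.
vask — combines: glim : <t,<t,t>> takes vask : t as argument, giving <t,t>.
dax : <<t,t>,<t,<e,t>>> — glim needs t; dax needs <t,t>; neither fits.
drave : <t,<t,<e,t>>> — glim needs t; drave needs t; neither fits.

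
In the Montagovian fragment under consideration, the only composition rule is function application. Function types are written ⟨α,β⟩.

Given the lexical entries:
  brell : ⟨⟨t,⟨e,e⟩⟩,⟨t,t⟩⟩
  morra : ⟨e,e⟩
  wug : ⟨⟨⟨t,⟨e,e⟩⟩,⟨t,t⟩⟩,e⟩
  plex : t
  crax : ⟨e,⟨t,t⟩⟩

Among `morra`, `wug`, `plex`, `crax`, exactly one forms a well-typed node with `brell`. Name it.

morra : ⟨e,e⟩ — no; brell wants ⟨t,⟨e,e⟩⟩, and morra wants e.
wug — combines: wug : ⟨⟨⟨t,⟨e,e⟩⟩,⟨t,t⟩⟩,e⟩ takes brell : ⟨⟨t,⟨e,e⟩⟩,⟨t,t⟩⟩ as argument, giving e.
plex : t — no; brell wants ⟨t,⟨e,e⟩⟩, and plex wants nothing (atomic).
crax : ⟨e,⟨t,t⟩⟩ — no; brell wants ⟨t,⟨e,e⟩⟩, and crax wants e.

wug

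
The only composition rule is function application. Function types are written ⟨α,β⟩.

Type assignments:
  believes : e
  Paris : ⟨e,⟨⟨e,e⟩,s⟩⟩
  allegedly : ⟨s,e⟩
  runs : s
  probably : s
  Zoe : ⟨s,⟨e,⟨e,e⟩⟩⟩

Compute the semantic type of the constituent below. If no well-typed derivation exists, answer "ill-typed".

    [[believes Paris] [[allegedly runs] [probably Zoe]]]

s

[believes Paris]: ⟨e,⟨⟨e,e⟩,s⟩⟩ applied to e yields ⟨⟨e,e⟩,s⟩.
[allegedly runs]: ⟨s,e⟩ applied to s yields e.
[probably Zoe]: ⟨s,⟨e,⟨e,e⟩⟩⟩ applied to s yields ⟨e,⟨e,e⟩⟩.
[[allegedly runs] [probably Zoe]]: ⟨e,⟨e,e⟩⟩ applied to e yields ⟨e,e⟩.
[[believes Paris] [[allegedly runs] [probably Zoe]]]: ⟨⟨e,e⟩,s⟩ applied to ⟨e,e⟩ yields s.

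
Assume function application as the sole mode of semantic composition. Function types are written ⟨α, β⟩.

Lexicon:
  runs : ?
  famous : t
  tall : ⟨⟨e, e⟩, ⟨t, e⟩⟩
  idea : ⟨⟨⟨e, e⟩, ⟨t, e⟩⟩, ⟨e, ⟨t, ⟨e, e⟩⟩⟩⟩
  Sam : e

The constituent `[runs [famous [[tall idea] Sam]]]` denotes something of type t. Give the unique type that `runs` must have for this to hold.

[runs [famous [[tall idea] Sam]]] is required to be t. [famous [[tall idea] Sam]] : ⟨e, e⟩ cannot yield t as functor, so runs : ⟨⟨e, e⟩, t⟩.

⟨⟨e, e⟩, t⟩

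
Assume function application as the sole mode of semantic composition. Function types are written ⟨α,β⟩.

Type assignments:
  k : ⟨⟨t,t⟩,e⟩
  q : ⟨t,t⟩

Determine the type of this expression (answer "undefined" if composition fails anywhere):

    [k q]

[k q] — k of type ⟨⟨t,t⟩,e⟩ combines with q of type ⟨t,t⟩: type e.

e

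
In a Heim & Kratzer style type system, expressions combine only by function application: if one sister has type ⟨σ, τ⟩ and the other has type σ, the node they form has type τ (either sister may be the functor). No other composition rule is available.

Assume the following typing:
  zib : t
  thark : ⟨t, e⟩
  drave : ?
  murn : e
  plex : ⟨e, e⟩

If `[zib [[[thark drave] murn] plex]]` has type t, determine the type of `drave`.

For [zib [[[thark drave] murn] plex]] to have type t with zib of type t, [[[thark drave] murn] plex] must be the function: [[[thark drave] murn] plex] : ⟨t, t⟩.
For [[[thark drave] murn] plex] to have type ⟨t, t⟩ with plex of type ⟨e, e⟩, [[thark drave] murn] must be the function: [[thark drave] murn] : ⟨⟨e, e⟩, ⟨t, t⟩⟩.
For [[thark drave] murn] to have type ⟨⟨e, e⟩, ⟨t, t⟩⟩ with murn of type e, [thark drave] must be the function: [thark drave] : ⟨e, ⟨⟨e, e⟩, ⟨t, t⟩⟩⟩.
For [thark drave] to have type ⟨e, ⟨⟨e, e⟩, ⟨t, t⟩⟩⟩ with thark of type ⟨t, e⟩, drave must be the function: drave : ⟨⟨t, e⟩, ⟨e, ⟨⟨e, e⟩, ⟨t, t⟩⟩⟩⟩.

⟨⟨t, e⟩, ⟨e, ⟨⟨e, e⟩, ⟨t, t⟩⟩⟩⟩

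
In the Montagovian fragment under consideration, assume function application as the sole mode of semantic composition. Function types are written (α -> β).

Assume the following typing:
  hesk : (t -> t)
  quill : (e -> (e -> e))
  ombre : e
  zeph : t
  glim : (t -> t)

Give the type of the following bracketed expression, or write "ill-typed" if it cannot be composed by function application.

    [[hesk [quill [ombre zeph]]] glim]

[ombre zeph]: e and t cannot combine by function application — type clash.

ill-typed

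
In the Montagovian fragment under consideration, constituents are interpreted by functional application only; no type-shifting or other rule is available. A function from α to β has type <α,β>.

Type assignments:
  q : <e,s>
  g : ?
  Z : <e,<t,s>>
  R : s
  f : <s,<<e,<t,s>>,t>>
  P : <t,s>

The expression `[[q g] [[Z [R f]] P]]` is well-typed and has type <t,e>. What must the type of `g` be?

<<e,s>,<s,<t,e>>>

At [[q g] [[Z [R f]] P]] (required: <t,e>): [[Z [R f]] P] is s, which is not a function with range <t,e>; hence [q g] is the functor — type <s,<t,e>>.
At [q g] (required: <s,<t,e>>): q is <e,s>, which is not a function with range <s,<t,e>>; hence g is the functor — type <<e,s>,<s,<t,e>>>.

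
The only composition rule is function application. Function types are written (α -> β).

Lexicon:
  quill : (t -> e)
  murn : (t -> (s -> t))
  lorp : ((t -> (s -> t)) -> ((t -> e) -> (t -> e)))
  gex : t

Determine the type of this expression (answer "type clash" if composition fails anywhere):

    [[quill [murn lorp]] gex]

[murn lorp]: ((t -> (s -> t)) -> ((t -> e) -> (t -> e))) applied to (t -> (s -> t)) yields ((t -> e) -> (t -> e)).
[quill [murn lorp]]: ((t -> e) -> (t -> e)) applied to (t -> e) yields (t -> e).
[[quill [murn lorp]] gex]: (t -> e) applied to t yields e.

e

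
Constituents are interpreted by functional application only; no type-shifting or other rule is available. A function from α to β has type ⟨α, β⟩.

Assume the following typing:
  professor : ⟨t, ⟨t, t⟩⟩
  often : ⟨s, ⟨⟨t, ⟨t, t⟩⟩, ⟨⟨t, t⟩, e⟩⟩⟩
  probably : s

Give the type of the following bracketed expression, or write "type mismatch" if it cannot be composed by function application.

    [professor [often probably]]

⟨⟨t, t⟩, e⟩

At [often probably], often : ⟨s, ⟨⟨t, ⟨t, t⟩⟩, ⟨⟨t, t⟩, e⟩⟩⟩ takes probably : s, giving ⟨⟨t, ⟨t, t⟩⟩, ⟨⟨t, t⟩, e⟩⟩.
At [professor [often probably]], [often probably] : ⟨⟨t, ⟨t, t⟩⟩, ⟨⟨t, t⟩, e⟩⟩ takes professor : ⟨t, ⟨t, t⟩⟩, giving ⟨⟨t, t⟩, e⟩.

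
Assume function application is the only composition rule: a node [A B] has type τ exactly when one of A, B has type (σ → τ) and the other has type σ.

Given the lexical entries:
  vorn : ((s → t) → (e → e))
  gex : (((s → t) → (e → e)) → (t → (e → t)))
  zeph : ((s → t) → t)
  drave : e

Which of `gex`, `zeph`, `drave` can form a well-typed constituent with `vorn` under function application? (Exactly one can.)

gex

gex — combines: gex : (((s → t) → (e → e)) → (t → (e → t))) takes vorn : ((s → t) → (e → e)) as argument, giving (t → (e → t)).
zeph : ((s → t) → t) — neither side's domain matches the other.
drave : e — neither side's domain matches the other.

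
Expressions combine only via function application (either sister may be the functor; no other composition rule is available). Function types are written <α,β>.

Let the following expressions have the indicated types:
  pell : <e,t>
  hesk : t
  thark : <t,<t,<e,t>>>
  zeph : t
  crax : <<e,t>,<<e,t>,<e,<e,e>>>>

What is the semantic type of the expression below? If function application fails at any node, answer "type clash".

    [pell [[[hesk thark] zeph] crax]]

At [hesk thark], thark : <t,<t,<e,t>>> takes hesk : t, giving <t,<e,t>>.
At [[hesk thark] zeph], [hesk thark] : <t,<e,t>> takes zeph : t, giving <e,t>.
At [[[hesk thark] zeph] crax], crax : <<e,t>,<<e,t>,<e,<e,e>>>> takes [[hesk thark] zeph] : <e,t>, giving <<e,t>,<e,<e,e>>>.
At [pell [[[hesk thark] zeph] crax]], [[[hesk thark] zeph] crax] : <<e,t>,<e,<e,e>>> takes pell : <e,t>, giving <e,<e,e>>.

<e,<e,e>>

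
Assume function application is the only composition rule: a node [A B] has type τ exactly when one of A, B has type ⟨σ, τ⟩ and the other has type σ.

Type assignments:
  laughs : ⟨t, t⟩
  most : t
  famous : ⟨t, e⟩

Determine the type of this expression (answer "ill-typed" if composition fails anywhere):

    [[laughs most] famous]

At [laughs most], laughs : ⟨t, t⟩ takes most : t, giving t.
At [[laughs most] famous], famous : ⟨t, e⟩ takes [laughs most] : t, giving e.

e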